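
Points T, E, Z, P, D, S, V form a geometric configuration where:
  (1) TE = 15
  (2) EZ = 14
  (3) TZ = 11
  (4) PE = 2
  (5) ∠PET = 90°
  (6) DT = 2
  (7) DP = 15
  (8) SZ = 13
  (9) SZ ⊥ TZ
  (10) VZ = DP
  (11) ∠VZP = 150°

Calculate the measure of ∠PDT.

Step 1: By the law of cosines on triangle PET: PT² = 2² + 15² − 2·2·15·cos(90°) = 229, so PT ≈ 15.13.
Step 2: By the inverse law of cosines on triangle PDT: cos(∠PDT) = (15² + 2² − 15.13²) / (2·15·2) = 0/60 = 0, so ∠PDT = 90°.

Therefore, the measure of angle ∠PDT = 90°.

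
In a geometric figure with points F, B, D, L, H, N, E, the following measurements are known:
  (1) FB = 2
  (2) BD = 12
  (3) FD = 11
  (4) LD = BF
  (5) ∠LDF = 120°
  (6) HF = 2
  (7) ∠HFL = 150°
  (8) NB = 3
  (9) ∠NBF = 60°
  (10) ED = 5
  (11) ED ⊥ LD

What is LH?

From the given relations: LD = BF = 2.
Step 1: By the law of cosines on triangle LDF: LF² = 2² + 11² − 2·2·11·cos(120°) = 147, so LF = 7·√3.
Step 2: By the law of cosines on triangle LFH: LH² = (7·√3)² + 2² − 2·7·√3·2·cos(150°) = 193, so LH = √193.

Therefore, the length of LH = √193.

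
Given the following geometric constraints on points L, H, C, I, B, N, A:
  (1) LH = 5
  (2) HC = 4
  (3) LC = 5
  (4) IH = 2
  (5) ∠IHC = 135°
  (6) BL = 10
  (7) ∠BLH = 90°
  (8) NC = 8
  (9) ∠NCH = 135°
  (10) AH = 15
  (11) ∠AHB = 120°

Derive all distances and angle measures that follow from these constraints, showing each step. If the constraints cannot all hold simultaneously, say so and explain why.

The constraints are consistent.

Step 1: From HL = 5, LB = 10, and ∠HLB = 90°, by the law of cosines:
  HB² = HL² + LB² - 2·HL·LB·cos(90°) = 25 + 100 - 0 = 125
  HB = 5·√5

Step 2: From HC = 4, CN = 8, and ∠HCN = 135°, by the law of cosines:
  HN² = HC² + CN² - 2·HC·CN·cos(135°) = 16 + 64 + 45.25 = 125.3
  HN ≈ 11.19

Step 3: From CH = 4, HI = 2, and ∠CHI = 135°, by the law of cosines:
  CI² = CH² + HI² - 2·CH·HI·cos(135°) = 16 + 4 + 11.31 = 31.31
  CI ≈ 5.6

Step 4: From LC = 5, LH = 5, CH = 4, by the inverse law of cosines:
  cos(∠CLH) = (LC² + LH² - CH²) / (2·LC·LH)
  ∠CLH = 47.16°

Step 5: From HC = 4, HL = 5, CL = 5, by the inverse law of cosines:
  cos(∠CHL) = (HC² + HL² - CL²) / (2·HC·HL)
  ∠CHL = 66.42°

Step 6: From CH = 4, CL = 5, HL = 5, by the inverse law of cosines:
  cos(∠HCL) = (CH² + CL² - HL²) / (2·CH·CL)
  ∠HCL = 66.42°

Step 7: From BH = 5·√5, HA = 15, and ∠BHA = 120°, by the law of cosines:
  BA² = BH² + HA² - 2·BH·HA·cos(120°) = 125 + 225 + 167.7 = 517.7
  BA ≈ 22.75

Step 8: From HB = 5·√5, HL = 5, BL = 10, by the inverse law of cosines:
  cos(∠BHL) = (HB² + HL² - BL²) / (2·HB·HL)
  ∠BHL = 63.43°

Step 9: From HC = 4, HN = 11.19, CN = 8, by the inverse law of cosines:
  cos(∠CHN) = (HC² + HN² - CN²) / (2·HC·HN)
  ∠CHN = 30.36°

Step 10: From CH = 4, CI = 5.6, HI = 2, by the inverse law of cosines:
  cos(∠HCI) = (CH² + CI² - HI²) / (2·CH·CI)
  ∠HCI = 14.64°

Step 11: From IC = 5.6, IH = 2, CH = 4, by the inverse law of cosines:
  cos(∠CIH) = (IC² + IH² - CH²) / (2·IC·IH)
  ∠CIH = 30.36°

Step 12: From BH = 5·√5, BL = 10, HL = 5, by the inverse law of cosines:
  cos(∠HBL) = (BH² + BL² - HL²) / (2·BH·BL)
  ∠HBL = 26.57°

Step 13: From NC = 8, NH = 11.19, CH = 4, by the inverse law of cosines:
  cos(∠CNH) = (NC² + NH² - CH²) / (2·NC·NH)
  ∠CNH = 14.64°

Step 14: From BA = 22.75, BH = 5·√5, AH = 15, by the inverse law of cosines:
  cos(∠ABH) = (BA² + BH² - AH²) / (2·BA·BH)
  ∠ABH = 34.81°

Step 15: From AB = 22.75, AH = 15, BH = 5·√5, by the inverse law of cosines:
  cos(∠BAH) = (AB² + AH² - BH²) / (2·AB·AH)
  ∠BAH = 25.19°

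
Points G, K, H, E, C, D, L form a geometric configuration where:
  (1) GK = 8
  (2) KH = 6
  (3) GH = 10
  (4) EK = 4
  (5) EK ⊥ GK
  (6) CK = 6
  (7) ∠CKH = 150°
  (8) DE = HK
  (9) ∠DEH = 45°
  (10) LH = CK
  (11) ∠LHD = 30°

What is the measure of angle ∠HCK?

Step 1: By the law of cosines on triangle CKH: CH² = 6² + 6² − 2·6·6·cos(150°) = 134.35, so CH ≈ 11.59.
Step 2: By the inverse law of cosines on triangle HCK: cos(∠HCK) = (11.59² + 6² − 6²) / (2·11.59·6) = 134.35/139.09 = 0.9659, so ∠HCK = 15°.

Therefore, the measure of angle ∠HCK = 15°.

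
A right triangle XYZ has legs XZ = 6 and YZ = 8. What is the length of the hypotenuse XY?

By the Pythagorean theorem: XY^2 = XZ^2 + YZ^2
XY^2 = 6^2 + 8^2 = 36 + 64 = 100
XY = sqrt(100) = 10

10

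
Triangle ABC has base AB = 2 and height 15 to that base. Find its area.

Area = (1/2)(2)(15) = 15

15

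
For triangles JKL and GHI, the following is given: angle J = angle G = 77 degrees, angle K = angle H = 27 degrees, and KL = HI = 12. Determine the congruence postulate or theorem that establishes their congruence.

Consider the given information: angle J = angle G = 77 degrees, angle K = angle H = 27 degrees, and KL = HI = 12
This is not ASA or HL: ASA requires two angles and the side between them. HL only applies to right triangles with matching hypotenuse and leg.
The correct criterion is AAS. Two pairs of corresponding angles and a non-included side are equal (Angle-Angle-Side).

AAS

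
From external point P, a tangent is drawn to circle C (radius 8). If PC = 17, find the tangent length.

tangent = √(d² - r²) = √(17² - 8²) = √(289 - 64) = √225 = 15

15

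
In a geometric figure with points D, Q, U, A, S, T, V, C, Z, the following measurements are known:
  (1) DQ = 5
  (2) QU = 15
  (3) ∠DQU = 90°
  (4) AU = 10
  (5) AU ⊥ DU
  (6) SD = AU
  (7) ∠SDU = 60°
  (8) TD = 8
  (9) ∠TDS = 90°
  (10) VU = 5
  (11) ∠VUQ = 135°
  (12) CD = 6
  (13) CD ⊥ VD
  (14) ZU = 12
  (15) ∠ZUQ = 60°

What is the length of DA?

Step 1: By the law of cosines on triangle UQD: UD² = 15² + 5² − 2·15·5·cos(90°) = 250, so UD = 5·√10.
Step 2: By the law of cosines on triangle DUA: DA² = (5·√10)² + 10² − 2·5·√10·10·cos(90°) = 350, so DA = 5·√14.

Therefore, the length of DA = 5·√14.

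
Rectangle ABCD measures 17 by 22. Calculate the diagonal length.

Using the Pythagorean theorem:
d² = 17² + 22² = 289 + 484 = 773
d = sqrt(773)

sqrt(773)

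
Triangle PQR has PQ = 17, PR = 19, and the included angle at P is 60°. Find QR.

When two sides and the included angle are known, the law of cosines gives the third side.
c^2 = a^2 + b^2 - 2ab cos(C) generalizes the Pythagorean theorem to non-right triangles.
Here: QR^2 = 289 + 361 - 646*(1/2) = 327
QR = sqrt(327)

sqrt(327)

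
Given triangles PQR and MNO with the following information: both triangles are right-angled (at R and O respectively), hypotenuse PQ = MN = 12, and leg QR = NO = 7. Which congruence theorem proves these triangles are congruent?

The given information matches HL: The hypotenuse and one leg of two right triangles are equal (Hypotenuse-Leg).

HL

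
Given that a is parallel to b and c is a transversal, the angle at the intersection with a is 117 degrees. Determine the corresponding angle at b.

Corresponding angles are equal: 117 degrees.

117 degrees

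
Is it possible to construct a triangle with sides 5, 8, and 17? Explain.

Check the triangle inequality: 5 + 8 = 13 ≤ 17.
Since the sum of two sides does not exceed the third, no triangle can be formed.

No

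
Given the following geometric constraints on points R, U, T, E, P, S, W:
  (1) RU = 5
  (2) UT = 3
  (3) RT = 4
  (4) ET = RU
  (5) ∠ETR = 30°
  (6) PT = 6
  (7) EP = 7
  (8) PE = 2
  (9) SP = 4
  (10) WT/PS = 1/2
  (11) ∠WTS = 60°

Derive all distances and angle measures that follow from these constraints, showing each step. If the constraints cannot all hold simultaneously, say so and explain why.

These constraints are not satisfiable: (8) PE = 2 and (7) EP = 7 assign two different lengths to the same segment. No planar figure meets all of them, so nothing further can be derived.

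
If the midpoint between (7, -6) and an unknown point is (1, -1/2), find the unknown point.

Using the midpoint formula: M = ((x1 + x2)/2, (y1 + y2)/2)
We know M = (1, -1/2) and J = (7, -6)
For x: 1 = (7 + x2)/2, so x2 = 2*1 - 7 = -5
For y: -1/2 = (-6 + y2)/2, so y2 = 2*-1/2 - -6 = 5
M = (-5, 5)

(-5, 5)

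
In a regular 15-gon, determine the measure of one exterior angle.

Each exterior angle of a regular n-gon is 360 / n.
For n = 15: 360 / 15 = 24 degrees.

24 degrees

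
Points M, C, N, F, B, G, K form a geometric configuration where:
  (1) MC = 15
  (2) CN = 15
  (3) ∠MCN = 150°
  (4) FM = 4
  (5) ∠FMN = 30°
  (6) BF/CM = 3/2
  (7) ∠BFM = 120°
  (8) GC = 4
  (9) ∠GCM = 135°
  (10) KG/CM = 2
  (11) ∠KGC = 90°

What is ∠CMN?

Step 1: By the law of cosines on triangle MCN: MN² = 15² + 15² − 2·15·15·cos(150°) = 839.71, so MN ≈ 28.98.
Step 2: By the inverse law of cosines on triangle CMN: cos(∠CMN) = (15² + 28.98² − 15²) / (2·15·28.98) = 839.71/869.33 = 0.9659, so ∠CMN = 15°.

Therefore, the measure of angle ∠CMN = 15°.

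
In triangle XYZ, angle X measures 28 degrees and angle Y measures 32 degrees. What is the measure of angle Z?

The interior angles sum to 180°: angle Z = 180 - 28 - 32 = 120°.
The triangle is obtuse (angles 28°, 32°, 120°).

120 degrees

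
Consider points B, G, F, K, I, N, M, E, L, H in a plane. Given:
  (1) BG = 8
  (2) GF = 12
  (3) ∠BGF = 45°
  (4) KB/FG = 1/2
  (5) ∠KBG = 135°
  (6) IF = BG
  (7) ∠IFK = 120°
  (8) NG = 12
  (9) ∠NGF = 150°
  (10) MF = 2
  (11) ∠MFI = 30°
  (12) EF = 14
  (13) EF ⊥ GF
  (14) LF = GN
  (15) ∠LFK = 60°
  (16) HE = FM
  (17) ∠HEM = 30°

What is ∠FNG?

Step 1: By the law of cosines on triangle NGF: NF² = 12² + 12² − 2·12·12·cos(150°) = 537.42, so NF ≈ 23.18.
Step 2: By the inverse law of cosines on triangle FNG: cos(∠FNG) = (23.18² + 12² − 12²) / (2·23.18·12) = 537.42/556.37 = 0.9659, so ∠FNG = 15°.

Therefore, the measure of angle ∠FNG = 15°.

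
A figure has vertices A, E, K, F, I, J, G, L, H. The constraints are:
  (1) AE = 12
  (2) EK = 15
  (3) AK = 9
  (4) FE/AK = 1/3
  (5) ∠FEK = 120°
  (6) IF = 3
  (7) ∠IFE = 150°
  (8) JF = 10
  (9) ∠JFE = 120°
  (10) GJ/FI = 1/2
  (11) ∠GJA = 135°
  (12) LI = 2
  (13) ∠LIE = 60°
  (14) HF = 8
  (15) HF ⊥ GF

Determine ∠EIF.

From the given relations: FE = 1/3·AK = 1/3·9 = 3.
Step 1: By the law of cosines on triangle IFE: IE² = 3² + 3² − 2·3·3·cos(150°) = 33.59, so IE ≈ 5.8.
Step 2: By the inverse law of cosines on triangle EIF: cos(∠EIF) = (5.8² + 3² − 3²) / (2·5.8·3) = 33.59/34.77 = 0.9659, so ∠EIF = 15°.

Therefore, the measure of angle ∠EIF = 15°.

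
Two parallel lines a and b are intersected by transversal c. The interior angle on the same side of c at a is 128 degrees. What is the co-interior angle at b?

Co-interior angles sum to 180: 180 - 128 = 52 degrees.

52 degrees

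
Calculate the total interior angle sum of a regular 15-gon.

The sum of interior angles of an n-sided polygon is (n - 2) * 180.
For n = 15: (15 - 2) * 180 = 13 * 180 = 2340 degrees.

2340 degrees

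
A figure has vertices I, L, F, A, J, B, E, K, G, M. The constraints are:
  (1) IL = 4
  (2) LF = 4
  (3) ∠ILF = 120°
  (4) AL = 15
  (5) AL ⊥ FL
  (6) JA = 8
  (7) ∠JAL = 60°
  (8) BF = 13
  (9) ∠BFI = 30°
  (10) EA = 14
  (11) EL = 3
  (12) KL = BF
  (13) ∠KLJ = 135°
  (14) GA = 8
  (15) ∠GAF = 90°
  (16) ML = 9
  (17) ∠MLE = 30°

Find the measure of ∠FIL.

Step 1: By the law of cosines on triangle ILF: IF² = 4² + 4² − 2·4·4·cos(120°) = 48, so IF = 4·√3.
Step 2: By the inverse law of cosines on triangle FIL: cos(∠FIL) = ((4·√3)² + 4² − 4²) / (2·4·√3·4) = 48/55.43 = 0.866, so ∠FIL = 30°.

Therefore, the measure of angle ∠FIL = 30°.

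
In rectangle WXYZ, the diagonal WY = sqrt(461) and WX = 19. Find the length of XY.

b = sqrt(d^2 - a^2) = sqrt(461 - 361) = sqrt(100) = 10

10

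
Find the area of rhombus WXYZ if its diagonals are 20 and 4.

The diagonals of a rhombus divide it into four right triangles.
Each triangle has legs 20/ 2 = 10 and 4/2 = 2, so each has area (1/2)*10*2 = 10.
Four such triangles give total area = (d1 * d2) / 2 = 40.

40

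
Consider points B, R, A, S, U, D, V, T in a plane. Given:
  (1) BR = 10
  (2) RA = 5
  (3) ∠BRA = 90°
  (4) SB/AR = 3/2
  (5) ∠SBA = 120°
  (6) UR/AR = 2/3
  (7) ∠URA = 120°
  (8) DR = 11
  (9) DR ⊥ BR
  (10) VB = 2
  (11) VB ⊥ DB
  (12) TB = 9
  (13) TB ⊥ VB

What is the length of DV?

Step 1: By the law of cosines on triangle BRD: BD² = 10² + 11² − 2·10·11·cos(90°) = 221, so BD ≈ 14.87.
Step 2: By the law of cosines on triangle DBV: DV² = 14.87² + 2² − 2·14.87·2·cos(90°) = 225, so DV = 15.

Therefore, the length of DV = 15.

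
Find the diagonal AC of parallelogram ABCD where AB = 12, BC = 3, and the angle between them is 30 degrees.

The diagonal of a parallelogram can be found by treating two adjacent sides and the diagonal as a triangle.
Applying the law of cosines with sides 12, 3 and included angle 30°:
d^2 = 144 + 9 - 72*cos(30°) = 153 - 36*sqrt(3)
d = 3*sqrt(17 - 4*sqrt(3))

3*sqrt(17 - 4*sqrt(3))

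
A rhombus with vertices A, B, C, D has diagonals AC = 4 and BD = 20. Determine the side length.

In a rhombus, the diagonals bisect each other perpendicularly, creating four congruent right triangles.
Each triangle has legs 2 (half of 4) and 10 (half of 20).
The hypotenuse of each right triangle is a side of the rhombus:
side = sqrt(2^2 + 10^2) = sqrt(104) = 2*sqrt(26)

2*sqrt(26)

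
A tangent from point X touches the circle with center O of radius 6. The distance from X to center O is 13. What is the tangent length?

The tangent, radius, and line from the external point to the center form a right triangle.
The right angle is where the tangent meets the radius.
By the Pythagorean theorem: tangent² + 6² = 13²
tangent² = 169 - 36 = 133
tangent = sqrt(133)

sqrt(133)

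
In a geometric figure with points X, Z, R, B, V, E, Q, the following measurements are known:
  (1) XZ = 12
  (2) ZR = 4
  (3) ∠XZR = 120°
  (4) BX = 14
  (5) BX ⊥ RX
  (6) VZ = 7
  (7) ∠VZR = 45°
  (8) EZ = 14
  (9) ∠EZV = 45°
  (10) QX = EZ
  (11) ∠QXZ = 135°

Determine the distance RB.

Step 1: By the law of cosines on triangle XZR: XR² = 12² + 4² − 2·12·4·cos(120°) = 208, so XR = 4·√13.
Step 2: By the law of cosines on triangle RXB: RB² = (4·√13)² + 14² − 2·4·√13·14·cos(90°) = 404, so RB = 2·√101.

Therefore, the length of RB = 2·√101.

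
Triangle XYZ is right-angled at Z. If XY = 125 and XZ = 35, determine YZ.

Rearranging the Pythagorean theorem to solve for the unknown leg:
leg^2 = hypotenuse^2 - known_leg^2 = 15625 - 1225 = 14400
leg = sqrt(14400) = 120.

120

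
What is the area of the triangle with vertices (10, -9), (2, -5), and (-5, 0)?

Shoelace: Area = (1/2)|10(-5-0) + 2(0--9) + -5(-9--5)| = (1/2)(12) = 6

6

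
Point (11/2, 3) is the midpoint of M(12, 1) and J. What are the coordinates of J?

Using the midpoint formula: M = ((x1 + x2)/2, (y1 + y2)/2)
We know M = (11/2, 3) and M = (12, 1)
For x: 11/2 = (12 + x2)/2, so x2 = 2*11/2 - 12 = -1
For y: 3 = (1 + y2)/2, so y2 = 2*3 - 1 = 5
J = (-1, 5)

(-1, 5)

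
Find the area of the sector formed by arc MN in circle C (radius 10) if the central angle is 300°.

The full circle has area πr² = π(10)² = 100*pi.
The sector covers 300° out of 360°, a fraction of 5/6.
Sector area = 100*pi × 5/6 = 250*pi/3.

250*pi/3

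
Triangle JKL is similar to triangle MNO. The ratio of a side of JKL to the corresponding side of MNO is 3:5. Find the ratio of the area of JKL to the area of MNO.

Area ratio = (side ratio)^2 = (3/5)^2 = 9:25.

9:25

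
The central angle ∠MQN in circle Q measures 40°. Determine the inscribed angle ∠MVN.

Inscribed angle = 40° / 2 = 20° (inscribed angle theorem).

20°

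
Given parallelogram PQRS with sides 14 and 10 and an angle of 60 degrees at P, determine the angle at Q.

Opposite sides of a parallelogram are parallel, so consecutive angles form co-interior angles on a transversal.
Co-interior angles sum to 180°, giving angle Q = 180 - 60 = 120 degrees.

120 degrees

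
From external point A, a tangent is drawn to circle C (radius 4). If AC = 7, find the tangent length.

tangent = √(d² - r²) = √(7² - 4²) = √(49 - 16) = √33 = sqrt(33)

sqrt(33)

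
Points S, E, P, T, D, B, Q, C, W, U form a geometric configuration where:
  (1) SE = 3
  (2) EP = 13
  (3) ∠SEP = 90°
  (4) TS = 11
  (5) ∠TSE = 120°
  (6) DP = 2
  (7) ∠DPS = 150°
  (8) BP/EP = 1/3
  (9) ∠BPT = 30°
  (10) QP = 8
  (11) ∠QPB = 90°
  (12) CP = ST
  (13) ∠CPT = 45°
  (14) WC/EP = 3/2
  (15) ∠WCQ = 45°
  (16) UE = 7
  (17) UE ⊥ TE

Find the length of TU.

Step 1: By the law of cosines on triangle EST: ET² = 3² + 11² − 2·3·11·cos(120°) = 163, so ET = √163.
Step 2: By the law of cosines on triangle TEU: TU² = √163² + 7² − 2·√163·7·cos(90°) = 212, so TU = 2·√53.

Therefore, the length of TU = 2·√53.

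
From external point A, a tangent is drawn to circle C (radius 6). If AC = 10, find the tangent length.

tangent = √(d² - r²) = √(10² - 6²) = √(100 - 36) = √64 = 8

8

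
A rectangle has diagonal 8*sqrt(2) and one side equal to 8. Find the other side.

Using the Pythagorean theorem: d^2 = a^2 + b^2
b^2 = d^2 - a^2
b^2 = 128 - 64
b^2 = 64
b = sqrt(64) = 8

8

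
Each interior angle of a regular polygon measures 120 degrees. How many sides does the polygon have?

Exterior angle = 180 - 120 = 60. n = 360 / 60 = 6.

6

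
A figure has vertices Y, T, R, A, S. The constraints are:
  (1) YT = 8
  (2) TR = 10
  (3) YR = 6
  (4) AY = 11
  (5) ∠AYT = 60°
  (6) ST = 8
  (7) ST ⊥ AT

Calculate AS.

Step 1: By the law of cosines on triangle AYT: AT² = 11² + 8² − 2·11·8·cos(60°) = 97, so AT = √97.
Step 2: By the law of cosines on triangle ATS: AS² = √97² + 8² − 2·√97·8·cos(90°) = 161, so AS = √161.

Therefore, the length of AS = √161.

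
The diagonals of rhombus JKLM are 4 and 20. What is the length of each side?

In a rhombus, the diagonals bisect each other perpendicularly, creating four congruent right triangles.
Each triangle has legs 2 (half of 4) and 10 (half of 20).
The hypotenuse of each right triangle is a side of the rhombus:
side = sqrt(2^2 + 10^2) = sqrt(104) = 2*sqrt(26)

2*sqrt(26)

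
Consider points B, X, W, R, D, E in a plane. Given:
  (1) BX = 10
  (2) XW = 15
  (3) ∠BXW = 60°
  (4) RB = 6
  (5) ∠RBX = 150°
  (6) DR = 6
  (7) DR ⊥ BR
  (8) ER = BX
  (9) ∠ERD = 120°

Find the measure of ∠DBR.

Step 1: By the law of cosines on triangle BRD: BD² = 6² + 6² − 2·6·6·cos(90°) = 72, so BD = 6·√2.
Step 2: By the inverse law of cosines on triangle DBR: cos(∠DBR) = ((6·√2)² + 6² − 6²) / (2·6·√2·6) = 72/101.82 = 0.7071, so ∠DBR = 45°.

Therefore, the measure of angle ∠DBR = 45°.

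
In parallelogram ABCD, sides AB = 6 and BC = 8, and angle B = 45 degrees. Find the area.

Area = 6 * 8 * sin(45°) = 48 * sqrt(2)/2 = 24*sqrt(2)

24*sqrt(2)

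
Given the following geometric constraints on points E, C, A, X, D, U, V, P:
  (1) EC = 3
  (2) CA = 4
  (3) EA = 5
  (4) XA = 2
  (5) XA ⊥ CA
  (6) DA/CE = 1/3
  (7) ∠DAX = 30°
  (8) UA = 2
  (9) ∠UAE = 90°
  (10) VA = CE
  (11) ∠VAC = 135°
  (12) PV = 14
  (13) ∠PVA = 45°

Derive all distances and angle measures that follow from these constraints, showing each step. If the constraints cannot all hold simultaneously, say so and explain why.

The constraints are consistent.

From the given relations:
  DA = 1/3·CE = 1/3·3 = 1
  VA = CE = 3

Step 1: From EA = 5, AU = 2, and ∠EAU = 90°, by the law of cosines:
  EU² = EA² + AU² - 2·EA·AU·cos(90°) = 25 + 4 - 0 = 29
  EU = √29

Step 2: From CA = 4, AX = 2, and ∠CAX = 90°, by the law of cosines:
  CX² = CA² + AX² - 2·CA·AX·cos(90°) = 16 + 4 - 0 = 20
  CX = 2·√5

Step 3: From CA = 4, AV = 3, and ∠CAV = 135°, by the law of cosines:
  CV² = CA² + AV² - 2·CA·AV·cos(135°) = 16 + 9 + 16.97 = 41.97
  CV ≈ 6.48

Step 4: From AV = 3, VP = 14, and ∠AVP = 45°, by the law of cosines:
  AP² = AV² + VP² - 2·AV·VP·cos(45°) = 9 + 196 - 59.4 = 145.6
  AP ≈ 12.07

Step 5: From XA = 2, AD = 1, and ∠XAD = 30°, by the law of cosines:
  XD² = XA² + AD² - 2·XA·AD·cos(30°) = 4 + 1 - 3.464 = 1.536
  XD ≈ 1.24

Step 6: From EA = 5, EC = 3, AC = 4, by the inverse law of cosines:
  cos(∠AEC) = (EA² + EC² - AC²) / (2·EA·EC)
  ∠AEC = 53.13°

Step 7: From CA = 4, CE = 3, AE = 5, by the inverse law of cosines:
  cos(∠ACE) = (CA² + CE² - AE²) / (2·CA·CE)
  ∠ACE = 90°

Step 8: From AC = 4, AE = 5, CE = 3, by the inverse law of cosines:
  cos(∠CAE) = (AC² + AE² - CE²) / (2·AC·AE)
  ∠CAE = 36.87°

Step 9: From EA = 5, EU = √29, AU = 2, by the inverse law of cosines:
  cos(∠AEU) = (EA² + EU² - AU²) / (2·EA·EU)
  ∠AEU = 21.8°

Step 10: From CA = 4, CV = 6.48, AV = 3, by the inverse law of cosines:
  cos(∠ACV) = (CA² + CV² - AV²) / (2·CA·CV)
  ∠ACV = 19.11°

Step 11: From CA = 4, CX = 2·√5, AX = 2, by the inverse law of cosines:
  cos(∠ACX) = (CA² + CX² - AX²) / (2·CA·CX)
  ∠ACX = 26.57°

Step 12: From AP = 12.07, AV = 3, PV = 14, by the inverse law of cosines:
  cos(∠PAV) = (AP² + AV² - PV²) / (2·AP·AV)
  ∠PAV = 124.87°

Step 13: From XA = 2, XC = 2·√5, AC = 4, by the inverse law of cosines:
  cos(∠AXC) = (XA² + XC² - AC²) / (2·XA·XC)
  ∠AXC = 63.43°

Step 14: From XA = 2, XD = 1.24, AD = 1, by the inverse law of cosines:
  cos(∠AXD) = (XA² + XD² - AD²) / (2·XA·XD)
  ∠AXD = 23.79°

Step 15: From DA = 1, DX = 1.24, AX = 2, by the inverse law of cosines:
  cos(∠ADX) = (DA² + DX² - AX²) / (2·DA·DX)
  ∠ADX = 126.21°

Step 16: From UA = 2, UE = √29, AE = 5, by the inverse law of cosines:
  cos(∠AUE) = (UA² + UE² - AE²) / (2·UA·UE)
  ∠AUE = 68.2°

Step 17: From VA = 3, VC = 6.48, AC = 4, by the inverse law of cosines:
  cos(∠AVC) = (VA² + VC² - AC²) / (2·VA·VC)
  ∠AVC = 25.89°

Step 18: From PA = 12.07, PV = 14, AV = 3, by the inverse law of cosines:
  cos(∠APV) = (PA² + PV² - AV²) / (2·PA·PV)
  ∠APV = 10.13°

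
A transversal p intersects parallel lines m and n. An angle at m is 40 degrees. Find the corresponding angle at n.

When a transversal crosses parallel lines, angles in the same position at each intersection are called corresponding angles.
These are always equal, so the answer is 40 degrees.

40 degrees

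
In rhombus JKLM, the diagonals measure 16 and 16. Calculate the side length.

In a rhombus, the diagonals bisect each other perpendicularly, creating four congruent right triangles.
Each triangle has legs 8 (half of 16) and 8 (half of 16).
The hypotenuse of each right triangle is a side of the rhombus:
side = sqrt(8^2 + 8^2) = sqrt(128) = 8*sqrt(2)

8*sqrt(2)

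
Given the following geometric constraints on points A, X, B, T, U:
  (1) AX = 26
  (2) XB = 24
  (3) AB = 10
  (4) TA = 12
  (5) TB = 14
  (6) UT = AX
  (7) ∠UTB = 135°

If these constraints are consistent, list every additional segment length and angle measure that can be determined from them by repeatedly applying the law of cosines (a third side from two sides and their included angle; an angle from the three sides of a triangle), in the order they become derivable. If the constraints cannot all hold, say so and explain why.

The constraints are consistent. Derivable facts, in order:
After 1 step:
- BU ≈ 37.24
- ∠ABT = 57.12°
- ∠ABX = 90°
- ∠ATB = 44.42°
- ∠AXB = 22.62°
- ∠BAT = 78.46°
- ∠BAX = 67.38°
After 2 steps:
- ∠BUT = 15.42°
- ∠TBU = 29.58°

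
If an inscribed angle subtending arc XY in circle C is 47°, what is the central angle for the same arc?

The inscribed angle theorem states that a central angle is always twice any inscribed angle that subtends the same arc.
Since the inscribed angle is 47°, the central angle = 2 × 47° = 94°.

94°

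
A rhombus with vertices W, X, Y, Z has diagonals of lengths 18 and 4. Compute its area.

Area = (18 * 4) / 2 = 72 / 2 = 36

36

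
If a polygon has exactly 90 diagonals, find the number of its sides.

Using d = n(n - 3)/2, we solve 90 = n(n - 3)/2.
So n(n - 3) = 180.
Testing n = 15: 15 * 12 = 180 = 180. Correct.
The polygon has 15 sides.

15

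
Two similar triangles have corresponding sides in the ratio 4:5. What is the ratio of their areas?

The ratio of areas of similar triangles equals the square of the side ratio.
Side ratio = 4:5
Area ratio = (4/5)^2 = 16/25 = 16:25

16:25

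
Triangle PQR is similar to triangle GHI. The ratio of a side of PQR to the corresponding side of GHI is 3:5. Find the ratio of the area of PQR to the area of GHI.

The ratio of areas of similar triangles equals the square of the side ratio.
Side ratio = 3:5
Area ratio = (3/5)^2 = 9/25 = 9:25

9:25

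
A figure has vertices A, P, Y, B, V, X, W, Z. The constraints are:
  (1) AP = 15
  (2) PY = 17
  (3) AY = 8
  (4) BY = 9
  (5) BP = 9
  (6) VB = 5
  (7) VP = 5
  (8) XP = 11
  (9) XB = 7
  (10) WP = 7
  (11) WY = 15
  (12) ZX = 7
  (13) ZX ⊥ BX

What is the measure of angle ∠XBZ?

Step 1: By the law of cosines on triangle BXZ: BZ² = 7² + 7² − 2·7·7·cos(90°) = 98, so BZ = 7·√2.
Step 2: By the inverse law of cosines on triangle XBZ: cos(∠XBZ) = (7² + (7·√2)² − 7²) / (2·7·7·√2) = 98/138.59 = 0.7071, so ∠XBZ = 45°.

Therefore, the measure of angle ∠XBZ = 45°.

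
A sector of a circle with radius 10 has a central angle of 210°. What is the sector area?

Sector area = πr² × θ/360
= π × 10² × 7/12
= π × 100 × 7/12
= 175*pi/3

175*pi/3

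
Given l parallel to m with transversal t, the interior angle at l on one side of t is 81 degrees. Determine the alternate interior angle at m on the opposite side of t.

Alternate interior angles formed by parallel lines and a transversal are equal.
The given angle is 81 degrees.
The alternate interior angle = 81 degrees.

81 degrees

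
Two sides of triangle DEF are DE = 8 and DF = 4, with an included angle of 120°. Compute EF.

When two sides and the included angle are known, the law of cosines gives the third side.
c^2 = a^2 + b^2 - 2ab cos(C) generalizes the Pythagorean theorem to non-right triangles.
Here: EF^2 = 64 + 16 - 64*(-1/2) = 112
EF = 4*sqrt(7)

4*sqrt(7)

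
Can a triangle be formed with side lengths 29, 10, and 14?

Check the triangle inequality: 10 + 14 = 24 ≤ 29.
Since the sum of two sides does not exceed the third, no triangle can be formed.

No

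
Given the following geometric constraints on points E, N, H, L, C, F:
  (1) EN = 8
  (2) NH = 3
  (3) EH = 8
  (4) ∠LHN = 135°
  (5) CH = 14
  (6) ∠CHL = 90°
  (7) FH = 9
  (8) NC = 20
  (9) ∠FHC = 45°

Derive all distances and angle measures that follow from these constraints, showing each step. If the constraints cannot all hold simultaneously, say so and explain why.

These constraints are not satisfiable: by the triangle inequality in triangle HNC, (2) NH = 3 and (5) CH = 14 force NC ≤ 3 + 14 = 17, but (8) says NC = 20. No planar figure meets all of them, so nothing further can be derived.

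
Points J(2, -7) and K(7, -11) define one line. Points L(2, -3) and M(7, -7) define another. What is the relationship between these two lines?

Slope of line 1: m1 = (-11 - -7)/(7 - 2) = -4/5 = -4/5
Slope of line 2: m2 = (-7 - -3)/(7 - 2) = -4/5 = -4/5
Two lines are parallel if and only if they have equal slopes (or both are vertical).
Here m1 = m2 = -4/5, confirming the lines are parallel.

Parallel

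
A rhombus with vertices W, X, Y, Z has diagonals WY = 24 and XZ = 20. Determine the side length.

The diagonals of a rhombus bisect each other at right angles.
Half-diagonals: 24/2 = 12 and 20/2 = 10
side = sqrt(12^2 + 10^2)
side = sqrt(144 + 100)
side = sqrt(244) = 2*sqrt(61)

2*sqrt(61)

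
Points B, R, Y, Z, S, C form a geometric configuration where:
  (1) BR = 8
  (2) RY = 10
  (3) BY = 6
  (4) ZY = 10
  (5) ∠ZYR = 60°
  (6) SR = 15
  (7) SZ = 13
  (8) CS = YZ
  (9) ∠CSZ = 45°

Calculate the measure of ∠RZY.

Step 1: By the law of cosines on triangle ZYR: ZR² = 10² + 10² − 2·10·10·cos(60°) = 100, so ZR = 10.
Step 2: By the inverse law of cosines on triangle RZY: cos(∠RZY) = (10² + 10² − 10²) / (2·10·10) = 100/200 = 0.5, so ∠RZY = 60°.

Therefore, the measure of angle ∠RZY = 60°.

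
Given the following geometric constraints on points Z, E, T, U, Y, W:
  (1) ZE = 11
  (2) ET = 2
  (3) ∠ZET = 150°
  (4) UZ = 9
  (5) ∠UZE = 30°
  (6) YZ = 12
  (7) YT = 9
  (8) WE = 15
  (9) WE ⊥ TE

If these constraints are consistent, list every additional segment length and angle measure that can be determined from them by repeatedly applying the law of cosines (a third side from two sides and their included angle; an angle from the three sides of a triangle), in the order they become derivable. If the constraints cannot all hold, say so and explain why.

The constraints are consistent. Derivable facts, in order:
After 1 step:
- EU ≈ 5.53
- TW ≈ 15.13
- ZT ≈ 12.77
After 2 steps:
- ∠ETW = 82.41°
- ∠ETZ = 25.51°
- ∠EUZ = 95.47°
- ∠EWT = 7.59°
- ∠EZT = 4.49°
- ∠TYZ = 73.35°
- ∠TZY = 42.47°
- ∠UEZ = 54.53°
- ∠YTZ = 64.19°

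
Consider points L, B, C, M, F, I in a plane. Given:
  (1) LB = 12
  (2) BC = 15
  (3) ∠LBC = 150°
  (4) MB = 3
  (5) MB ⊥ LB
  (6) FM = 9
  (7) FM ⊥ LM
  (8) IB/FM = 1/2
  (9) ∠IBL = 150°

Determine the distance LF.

Step 1: By the law of cosines on triangle LBM: LM² = 12² + 3² − 2·12·3·cos(90°) = 153, so LM = 3·√17.
Step 2: By the law of cosines on triangle LMF: LF² = (3·√17)² + 9² − 2·3·√17·9·cos(90°) = 234, so LF = 3·√26.

Therefore, the length of LF = 3·√26.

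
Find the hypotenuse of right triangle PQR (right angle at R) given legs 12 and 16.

By the Pythagorean theorem: PQ^2 = PR^2 + QR^2
PQ^2 = 12^2 + 16^2 = 144 + 256 = 400
PQ = sqrt(400) = 20

20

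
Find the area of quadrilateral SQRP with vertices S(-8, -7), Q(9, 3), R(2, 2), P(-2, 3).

The Shoelace formula works by pairing each vertex with the next (cycling back to the first).
For each pair, compute x_i*y_(i+1) - x_(i+1)*y_i:
  (-8*3 - 9*-7) = 39
  (9*2 - 2*3) = 12
  (2*3 - -2*2) = 10
  (-2*-7 - -8*3) = 38
Taking half the absolute value of the total: Area = (1/2)(99) = 99/2.

99/2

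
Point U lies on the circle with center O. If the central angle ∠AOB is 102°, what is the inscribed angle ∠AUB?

An inscribed angle intercepts an arc from a point on the circle, while the central angle intercepts the same arc from the center.
The inscribed angle is always half the central angle: 102° / 2 = 51°.

51°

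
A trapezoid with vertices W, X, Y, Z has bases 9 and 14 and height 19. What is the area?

Area of a trapezoid = (base1 + base2) * height / 2
Area = (9 + 14) * 19 / 2
Area = 23 * 19 / 2
Area = 437 / 2
Area = 437/2

437/2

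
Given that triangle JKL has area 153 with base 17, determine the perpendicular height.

Area = (1/2) * base * height
height = 2 * Area / base
height = 2 * 153 / 17
height = 306 / 17
height = 18

18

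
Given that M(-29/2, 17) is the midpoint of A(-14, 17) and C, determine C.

Using the midpoint formula: M = ((x1 + x2)/2, (y1 + y2)/2)
We know M = (-29/2, 17) and A = (-14, 17)
For x: -29/2 = (-14 + x2)/2, so x2 = 2*-29/2 - -14 = -15
For y: 17 = (17 + y2)/2, so y2 = 2*17 - 17 = 17
C = (-15, 17)

(-15, 17)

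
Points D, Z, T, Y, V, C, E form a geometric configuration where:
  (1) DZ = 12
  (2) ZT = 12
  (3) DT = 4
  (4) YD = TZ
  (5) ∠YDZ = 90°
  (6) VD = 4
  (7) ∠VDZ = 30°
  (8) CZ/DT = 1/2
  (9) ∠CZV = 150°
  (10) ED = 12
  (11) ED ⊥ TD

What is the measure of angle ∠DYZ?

From the given relations: YD = TZ = 12.
Step 1: By the law of cosines on triangle YDZ: YZ² = 12² + 12² − 2·12·12·cos(90°) = 288, so YZ = 12·√2.
Step 2: By the inverse law of cosines on triangle DYZ: cos(∠DYZ) = (12² + (12·√2)² − 12²) / (2·12·12·√2) = 288/407.29 = 0.7071, so ∠DYZ = 45°.

Therefore, the measure of angle ∠DYZ = 45°.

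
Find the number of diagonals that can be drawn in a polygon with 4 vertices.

Total line segments between 4 vertices = C(4,2) = 6.
Subtract the 4 sides: 6 - 4 = 2 diagonals.

2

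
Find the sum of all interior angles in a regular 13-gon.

The sum of interior angles of an n-sided polygon is (n - 2) * 180.
For n = 13: (13 - 2) * 180 = 11 * 180 = 1980 degrees.

1980 degrees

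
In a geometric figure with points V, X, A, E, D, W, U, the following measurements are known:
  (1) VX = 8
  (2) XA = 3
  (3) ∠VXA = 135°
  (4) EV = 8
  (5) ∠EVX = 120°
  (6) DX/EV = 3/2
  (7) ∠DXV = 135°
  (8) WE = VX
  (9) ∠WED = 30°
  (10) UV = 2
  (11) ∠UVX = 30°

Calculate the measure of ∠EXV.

Step 1: By the law of cosines on triangle XVE: XE² = 8² + 8² − 2·8·8·cos(120°) = 192, so XE = 8·√3.
Step 2: By the inverse law of cosines on triangle EXV: cos(∠EXV) = ((8·√3)² + 8² − 8²) / (2·8·√3·8) = 192/221.7 = 0.866, so ∠EXV = 30°.

Therefore, the measure of angle ∠EXV = 30°.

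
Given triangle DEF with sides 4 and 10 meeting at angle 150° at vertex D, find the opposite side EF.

When two sides and the included angle are known, the law of cosines gives the third side.
c^2 = a^2 + b^2 - 2ab cos(C) generalizes the Pythagorean theorem to non-right triangles.
Here: EF^2 = 16 + 100 - 80*(-sqrt(3)/2) = 40*sqrt(3) + 116
EF = 2*sqrt(10*sqrt(3) + 29)

2*sqrt(10*sqrt(3) + 29)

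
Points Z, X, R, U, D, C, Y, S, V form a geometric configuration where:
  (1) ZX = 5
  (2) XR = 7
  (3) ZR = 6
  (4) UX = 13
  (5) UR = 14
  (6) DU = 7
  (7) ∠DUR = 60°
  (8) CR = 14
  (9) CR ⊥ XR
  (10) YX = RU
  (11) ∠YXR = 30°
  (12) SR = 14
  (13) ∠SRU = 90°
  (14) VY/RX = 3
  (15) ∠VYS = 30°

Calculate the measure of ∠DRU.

Step 1: By the law of cosines on triangle RUD: RD² = 14² + 7² − 2·14·7·cos(60°) = 147, so RD = 7·√3.
Step 2: By the inverse law of cosines on triangle DRU: cos(∠DRU) = ((7·√3)² + 14² − 7²) / (2·7·√3·14) = 294/339.48 = 0.866, so ∠DRU = 30°.

Therefore, the measure of angle ∠DRU = 30°.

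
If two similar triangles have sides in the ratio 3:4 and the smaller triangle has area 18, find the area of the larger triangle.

The ratio of areas of similar triangles = (side ratio)^2.
Side ratio = 3:4, so area ratio = 9:16.
Area of the larger triangle / Area of the smaller triangle = 16/9
Area of the larger triangle = 18 * 16/9 = 32

32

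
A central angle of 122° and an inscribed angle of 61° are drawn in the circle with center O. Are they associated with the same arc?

By the inscribed angle theorem, if both angles subtend the same arc, the inscribed angle must be half the central angle.
Half of 122° = 61°, which equals the given inscribed angle of 61°.
Therefore, yes, they correspond to the same arc.

Yes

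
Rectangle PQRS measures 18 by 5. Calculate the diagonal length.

d = sqrt(18^2 + 5^2) = sqrt(349)

sqrt(349)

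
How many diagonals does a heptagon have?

Each of the 7 vertices connects to 4 non-adjacent vertices via diagonals.
Total connections = 7 × 4 = 28, but each diagonal is counted twice.
Number of diagonals = 28 / 2 = 14.

14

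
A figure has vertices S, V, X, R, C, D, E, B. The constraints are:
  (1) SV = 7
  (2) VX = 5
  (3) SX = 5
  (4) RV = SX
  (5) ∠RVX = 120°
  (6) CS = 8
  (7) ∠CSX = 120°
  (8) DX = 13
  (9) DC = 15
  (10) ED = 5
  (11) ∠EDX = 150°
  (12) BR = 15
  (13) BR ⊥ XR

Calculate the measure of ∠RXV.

From the given relations: RV = SX = 5.
Step 1: By the law of cosines on triangle XVR: XR² = 5² + 5² − 2·5·5·cos(120°) = 75, so XR = 5·√3.
Step 2: By the inverse law of cosines on triangle RXV: cos(∠RXV) = ((5·√3)² + 5² − 5²) / (2·5·√3·5) = 75/86.6 = 0.866, so ∠RXV = 30°.

Therefore, the measure of angle ∠RXV = 30°.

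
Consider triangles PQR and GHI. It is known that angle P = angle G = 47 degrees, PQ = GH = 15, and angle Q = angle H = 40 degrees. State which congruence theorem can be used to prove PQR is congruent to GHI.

Consider the given information: angle P = angle G = 47 degrees, PQ = GH = 15, and angle Q = angle H = 40 degrees
This is not SSS or SAS: SSS requires all three pairs of sides, but we don't have that. SAS requires two sides and the included angle between them.
The correct criterion is ASA. Two pairs of corresponding angles and the included side are equal (Angle-Side-Angle).

ASA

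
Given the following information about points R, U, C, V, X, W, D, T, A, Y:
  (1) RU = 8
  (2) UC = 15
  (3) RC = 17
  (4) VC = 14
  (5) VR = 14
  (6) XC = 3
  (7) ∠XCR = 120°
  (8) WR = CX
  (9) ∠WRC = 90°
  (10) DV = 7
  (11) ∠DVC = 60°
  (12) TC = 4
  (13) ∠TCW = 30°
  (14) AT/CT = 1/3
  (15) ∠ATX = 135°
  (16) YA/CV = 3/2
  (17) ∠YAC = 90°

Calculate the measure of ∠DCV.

Step 1: By the law of cosines on triangle CVD: CD² = 14² + 7² − 2·14·7·cos(60°) = 147, so CD = 7·√3.
Step 2: By the inverse law of cosines on triangle DCV: cos(∠DCV) = ((7·√3)² + 14² − 7²) / (2·7·√3·14) = 294/339.48 = 0.866, so ∠DCV = 30°.

Therefore, the measure of angle ∠DCV = 30°.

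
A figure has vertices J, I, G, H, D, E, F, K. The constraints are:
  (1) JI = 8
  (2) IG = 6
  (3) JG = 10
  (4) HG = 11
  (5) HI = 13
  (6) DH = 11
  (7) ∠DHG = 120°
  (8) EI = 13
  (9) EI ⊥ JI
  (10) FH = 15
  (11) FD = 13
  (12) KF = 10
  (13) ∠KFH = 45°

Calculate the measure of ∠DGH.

Step 1: By the law of cosines on triangle GHD: GD² = 11² + 11² − 2·11·11·cos(120°) = 363, so GD = 11·√3.
Step 2: By the inverse law of cosines on triangle DGH: cos(∠DGH) = ((11·√3)² + 11² − 11²) / (2·11·√3·11) = 363/419.16 = 0.866, so ∠DGH = 30°.

Therefore, the measure of angle ∠DGH = 30°.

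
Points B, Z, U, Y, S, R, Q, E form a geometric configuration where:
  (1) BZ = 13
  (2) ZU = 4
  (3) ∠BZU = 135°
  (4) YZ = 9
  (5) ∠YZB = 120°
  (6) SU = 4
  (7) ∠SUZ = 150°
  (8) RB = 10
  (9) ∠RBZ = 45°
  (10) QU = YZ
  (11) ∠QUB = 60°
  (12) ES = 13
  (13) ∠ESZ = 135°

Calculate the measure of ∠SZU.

Step 1: By the law of cosines on triangle ZUS: ZS² = 4² + 4² − 2·4·4·cos(150°) = 59.71, so ZS ≈ 7.73.
Step 2: By the inverse law of cosines on triangle SZU: cos(∠SZU) = (7.73² + 4² − 4²) / (2·7.73·4) = 59.71/61.82 = 0.9659, so ∠SZU = 15°.

Therefore, the measure of angle ∠SZU = 15°.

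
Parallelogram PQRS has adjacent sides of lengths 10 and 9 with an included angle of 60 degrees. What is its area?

The area of a parallelogram equals the product of two adjacent sides times the sine of the included angle.
This is because the height equals 9 * sin(60°) = 9*sqrt(3)/2.
Area = 10 * 9*sqrt(3)/2 = 45*sqrt(3)

45*sqrt(3)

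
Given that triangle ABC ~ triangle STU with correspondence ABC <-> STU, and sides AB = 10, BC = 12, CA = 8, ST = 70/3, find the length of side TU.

Since the triangles are similar, the ratio of corresponding sides is constant.
Scale factor k = ST / AB = 70/3 / 10 = 7/3
TU = k * BC = 7/3 * 12 = 28

28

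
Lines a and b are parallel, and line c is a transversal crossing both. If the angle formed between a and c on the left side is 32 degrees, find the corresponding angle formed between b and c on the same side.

When a transversal crosses parallel lines, angles in the same position at each intersection are called corresponding angles.
These are always equal, so the answer is 32 degrees.

32 degrees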